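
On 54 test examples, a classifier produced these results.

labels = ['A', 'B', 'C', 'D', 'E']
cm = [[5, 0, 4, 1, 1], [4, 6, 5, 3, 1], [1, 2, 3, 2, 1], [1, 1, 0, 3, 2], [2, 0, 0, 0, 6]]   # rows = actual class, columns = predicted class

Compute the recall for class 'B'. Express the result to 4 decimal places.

0.3158

One-vs-rest for 'B': TP = diagonal; FP = other classes predicted 'B'; FN = 'B' predicted as other.
recall = TP/(TP+FN).
B: TP=6, FN=4+5+3+1=13 → 6/19 = 0.31579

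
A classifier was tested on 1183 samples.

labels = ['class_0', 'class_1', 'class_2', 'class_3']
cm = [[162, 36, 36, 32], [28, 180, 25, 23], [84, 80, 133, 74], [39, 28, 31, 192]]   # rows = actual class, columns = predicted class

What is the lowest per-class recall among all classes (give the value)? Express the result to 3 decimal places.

0.358

Per-class recall (TP/(TP+FN)):
  class_0: TP=162, FN=36+36+32=104 → 162/266 = 0.6090
  class_1: TP=180, FN=28+25+23=76 → 180/256 = 0.7031
  class_2: TP=133, FN=84+80+74=238 → 133/371 = 0.3585
  class_3: TP=192, FN=39+28+31=98 → 192/290 = 0.6621
Lowest is class 'class_2' with recall = 0.358.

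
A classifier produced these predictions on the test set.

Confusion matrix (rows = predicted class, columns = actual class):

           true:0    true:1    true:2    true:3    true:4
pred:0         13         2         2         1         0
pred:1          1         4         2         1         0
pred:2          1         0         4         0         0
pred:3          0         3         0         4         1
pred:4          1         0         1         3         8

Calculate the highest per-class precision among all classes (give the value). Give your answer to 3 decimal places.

Per-class precision (TP/(TP+FP)):
  0: TP=13, FP=2+2+1+0=5 → 13/18 = 0.7222
  1: TP=4, FP=1+2+1+0=4 → 4/8 = 0.5000
  2: TP=4, FP=1+0+0+0=1 → 4/5 = 0.8000
  3: TP=4, FP=0+3+0+1=4 → 4/8 = 0.5000
  4: TP=8, FP=1+0+1+3=5 → 8/13 = 0.6154
Highest is class '2' with precision = 0.800.

0.800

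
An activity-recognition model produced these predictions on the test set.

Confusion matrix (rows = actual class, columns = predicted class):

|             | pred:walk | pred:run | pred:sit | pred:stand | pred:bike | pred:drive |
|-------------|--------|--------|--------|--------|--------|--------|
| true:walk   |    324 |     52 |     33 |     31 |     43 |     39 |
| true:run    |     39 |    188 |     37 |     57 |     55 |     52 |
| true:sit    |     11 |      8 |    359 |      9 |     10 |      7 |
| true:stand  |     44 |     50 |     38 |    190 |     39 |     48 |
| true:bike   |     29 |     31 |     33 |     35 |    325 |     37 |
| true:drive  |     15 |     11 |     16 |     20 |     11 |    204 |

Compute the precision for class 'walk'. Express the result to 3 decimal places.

0.701

Take TP from the diagonal, FP from the rest of the 'walk' prediction marginal, FN from the rest of the 'walk' actual marginal.
precision = TP/(TP+FP).
walk: TP=324, FP=39+11+44+29+15=138 → 324/462 = 0.7013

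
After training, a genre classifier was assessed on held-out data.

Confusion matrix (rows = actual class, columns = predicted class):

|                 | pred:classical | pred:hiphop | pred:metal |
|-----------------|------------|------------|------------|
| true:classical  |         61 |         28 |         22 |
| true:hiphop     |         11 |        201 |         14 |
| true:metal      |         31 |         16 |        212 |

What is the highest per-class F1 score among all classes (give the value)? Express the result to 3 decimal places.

0.854

Per-class F1 score (2·TP/(2·TP+FP+FN)):
  classical: TP=61, FP=11+31=42, FN=28+22=50 → 122/214 = 0.5701
  hiphop: TP=201, FP=28+16=44, FN=11+14=25 → 402/471 = 0.8535
  metal: TP=212, FP=22+14=36, FN=31+16=47 → 424/507 = 0.8363
Highest is class 'hiphop' with F1 score = 0.854.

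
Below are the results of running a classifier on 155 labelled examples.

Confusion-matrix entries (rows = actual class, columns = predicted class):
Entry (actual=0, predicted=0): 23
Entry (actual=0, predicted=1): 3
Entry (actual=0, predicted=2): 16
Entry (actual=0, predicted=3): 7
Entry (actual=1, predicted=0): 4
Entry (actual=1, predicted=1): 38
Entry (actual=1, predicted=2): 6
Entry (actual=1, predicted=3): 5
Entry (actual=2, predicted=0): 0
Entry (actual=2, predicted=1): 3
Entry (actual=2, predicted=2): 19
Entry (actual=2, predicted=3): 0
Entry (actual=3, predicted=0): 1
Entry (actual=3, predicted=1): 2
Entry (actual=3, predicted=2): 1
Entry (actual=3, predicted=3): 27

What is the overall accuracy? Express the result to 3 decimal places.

0.690

Accuracy = trace / total = (23+38+19+27=107) / 155 = 107/155 = 0.690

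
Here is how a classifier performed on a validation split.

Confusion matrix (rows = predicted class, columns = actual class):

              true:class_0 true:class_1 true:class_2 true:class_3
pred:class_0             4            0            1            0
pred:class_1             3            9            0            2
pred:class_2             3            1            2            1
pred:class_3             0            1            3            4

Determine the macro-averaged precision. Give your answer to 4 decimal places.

0.5571

Per-class precision (TP/(TP+FP)):
  class_0: TP=4, FP=0+1+0=1 → 4/5 = 0.80000
  class_1: TP=9, FP=3+0+2=5 → 9/14 = 0.64286
  class_2: TP=2, FP=3+1+1=5 → 2/7 = 0.28571
  class_3: TP=4, FP=0+1+3=4 → 4/8 = 0.50000
Macro-precision = mean = (0.80000 + 0.64286 + 0.28571 + 0.50000) / 4 = 0.5571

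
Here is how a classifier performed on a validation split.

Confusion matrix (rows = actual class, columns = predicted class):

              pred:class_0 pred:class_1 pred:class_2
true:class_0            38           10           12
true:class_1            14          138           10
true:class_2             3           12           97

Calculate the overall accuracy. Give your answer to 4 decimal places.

Accuracy = trace / total = (38+138+97=273) / 334 = 273/334 = 0.8174

0.8174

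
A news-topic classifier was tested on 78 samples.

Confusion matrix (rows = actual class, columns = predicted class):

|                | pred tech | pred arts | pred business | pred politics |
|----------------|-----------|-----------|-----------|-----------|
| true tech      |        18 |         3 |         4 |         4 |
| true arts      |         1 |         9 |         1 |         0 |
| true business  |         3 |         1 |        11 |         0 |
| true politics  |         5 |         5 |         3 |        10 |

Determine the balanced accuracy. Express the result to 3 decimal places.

Balanced accuracy = mean of per-class recall.
  tech: recall = 18/29 = 0.6207
  arts: recall = 9/11 = 0.8182
  business: recall = 11/15 = 0.7333
  politics: recall = 10/23 = 0.4348
Mean = (0.6207 + 0.8182 + 0.7333 + 0.4348) / 4 = 0.652

0.652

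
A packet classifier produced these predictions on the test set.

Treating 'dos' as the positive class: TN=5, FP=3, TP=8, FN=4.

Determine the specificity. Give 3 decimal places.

Specificity = TN/(TN+FP) = 5/(5+3) = 0.625

0.625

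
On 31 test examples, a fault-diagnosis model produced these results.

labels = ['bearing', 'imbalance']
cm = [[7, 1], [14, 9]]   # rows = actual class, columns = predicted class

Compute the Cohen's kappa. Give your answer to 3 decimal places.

Observed agreement pₒ = trace/N = 16/31 = 0.5161
Expected agreement pₑ = Σ (rowᵢ·colᵢ)/N² = (8·21 + 23·10)/31² = 0.4142
κ = (pₒ − pₑ)/(1 − pₑ) = (0.5161 − 0.4142)/(1 − 0.4142) = 0.174

0.174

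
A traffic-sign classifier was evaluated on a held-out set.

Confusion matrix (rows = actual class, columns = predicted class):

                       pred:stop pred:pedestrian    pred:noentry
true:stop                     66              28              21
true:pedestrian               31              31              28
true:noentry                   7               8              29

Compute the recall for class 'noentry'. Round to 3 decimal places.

0.659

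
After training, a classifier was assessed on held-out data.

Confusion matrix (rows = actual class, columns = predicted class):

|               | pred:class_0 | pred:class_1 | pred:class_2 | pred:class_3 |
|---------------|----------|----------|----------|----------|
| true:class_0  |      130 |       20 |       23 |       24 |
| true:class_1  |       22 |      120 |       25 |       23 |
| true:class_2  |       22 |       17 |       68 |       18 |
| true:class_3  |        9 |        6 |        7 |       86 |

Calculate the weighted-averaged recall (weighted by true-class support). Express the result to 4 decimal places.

0.6516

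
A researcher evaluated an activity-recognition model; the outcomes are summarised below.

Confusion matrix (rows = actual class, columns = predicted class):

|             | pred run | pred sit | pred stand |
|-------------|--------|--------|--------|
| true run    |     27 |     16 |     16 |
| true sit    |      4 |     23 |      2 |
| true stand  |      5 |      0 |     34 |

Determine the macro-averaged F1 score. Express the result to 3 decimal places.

0.664

Per-class F1 score (2·TP/(2·TP+FP+FN)):
  run: TP=27, FP=4+5=9, FN=16+16=32 → 54/95 = 0.5684
  sit: TP=23, FP=16+0=16, FN=4+2=6 → 46/68 = 0.6765
  stand: TP=34, FP=16+2=18, FN=5+0=5 → 68/91 = 0.7473
Macro-F1 score = mean = (0.5684 + 0.6765 + 0.7473) / 3 = 0.664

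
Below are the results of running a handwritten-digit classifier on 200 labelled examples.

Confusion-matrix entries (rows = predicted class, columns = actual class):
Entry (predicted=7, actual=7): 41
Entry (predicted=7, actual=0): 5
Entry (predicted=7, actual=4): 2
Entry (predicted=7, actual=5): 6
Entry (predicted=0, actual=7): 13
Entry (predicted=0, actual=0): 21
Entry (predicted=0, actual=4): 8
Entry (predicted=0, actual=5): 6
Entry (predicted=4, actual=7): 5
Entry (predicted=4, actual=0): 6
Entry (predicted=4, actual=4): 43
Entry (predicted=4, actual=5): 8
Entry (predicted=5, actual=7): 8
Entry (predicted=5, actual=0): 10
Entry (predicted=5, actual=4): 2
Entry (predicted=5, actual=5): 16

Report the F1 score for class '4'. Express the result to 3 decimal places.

0.735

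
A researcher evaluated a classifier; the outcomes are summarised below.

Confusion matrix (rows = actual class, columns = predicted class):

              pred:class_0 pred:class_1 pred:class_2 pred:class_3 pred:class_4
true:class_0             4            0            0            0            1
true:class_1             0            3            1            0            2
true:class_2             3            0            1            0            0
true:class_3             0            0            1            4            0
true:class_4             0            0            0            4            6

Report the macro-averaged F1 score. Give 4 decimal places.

Per-class F1 score (2·TP/(2·TP+FP+FN)):
  class_0: TP=4, FP=0+3+0+0=3, FN=0+0+0+1=1 → 8/12 = 0.66667
  class_1: TP=3, FP=0+0+0+0=0, FN=0+1+0+2=3 → 6/9 = 0.66667
  class_2: TP=1, FP=0+1+1+0=2, FN=3+0+0+0=3 → 2/7 = 0.28571
  class_3: TP=4, FP=0+0+0+4=4, FN=0+0+1+0=1 → 8/13 = 0.61538
  class_4: TP=6, FP=1+2+0+0=3, FN=0+0+0+4=4 → 12/19 = 0.63158
Macro-F1 score = mean = (0.66667 + 0.66667 + 0.28571 + 0.61538 + 0.63158) / 5 = 0.5732

0.5732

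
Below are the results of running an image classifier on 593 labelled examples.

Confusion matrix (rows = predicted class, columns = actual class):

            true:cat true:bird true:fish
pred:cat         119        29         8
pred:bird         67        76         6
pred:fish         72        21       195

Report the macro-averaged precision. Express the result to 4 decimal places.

Per-class precision (TP/(TP+FP)):
  cat: TP=119, FP=29+8=37 → 119/156 = 0.76282
  bird: TP=76, FP=67+6=73 → 76/149 = 0.51007
  fish: TP=195, FP=72+21=93 → 195/288 = 0.67708
Macro-precision = mean = (0.76282 + 0.51007 + 0.67708) / 3 = 0.6500

0.6500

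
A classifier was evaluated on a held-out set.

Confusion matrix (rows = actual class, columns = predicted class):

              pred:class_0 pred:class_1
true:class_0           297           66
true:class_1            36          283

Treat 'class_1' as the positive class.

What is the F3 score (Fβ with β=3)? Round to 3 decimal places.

0.879

Fβ = (1+β²)·TP / ((1+β²)·TP + β²·FN + FP), with β²=9
= 10·283 / (10·283 + 9·36 + 66) = 0.879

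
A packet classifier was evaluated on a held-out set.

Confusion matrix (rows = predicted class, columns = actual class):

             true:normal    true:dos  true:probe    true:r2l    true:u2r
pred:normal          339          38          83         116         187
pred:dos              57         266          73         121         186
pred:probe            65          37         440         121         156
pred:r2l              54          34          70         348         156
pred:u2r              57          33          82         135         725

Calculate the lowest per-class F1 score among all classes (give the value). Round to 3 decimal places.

0.463

Per-class F1 score (2·TP/(2·TP+FP+FN)):
  normal: TP=339, FP=38+83+116+187=424, FN=57+65+54+57=233 → 678/1335 = 0.5079
  dos: TP=266, FP=57+73+121+186=437, FN=38+37+34+33=142 → 532/1111 = 0.4788
  probe: TP=440, FP=65+37+121+156=379, FN=83+73+70+82=308 → 880/1567 = 0.5616
  r2l: TP=348, FP=54+34+70+156=314, FN=116+121+121+135=493 → 696/1503 = 0.4631
  u2r: TP=725, FP=57+33+82+135=307, FN=187+186+156+156=685 → 1450/2442 = 0.5938
Lowest is class 'r2l' with F1 score = 0.463.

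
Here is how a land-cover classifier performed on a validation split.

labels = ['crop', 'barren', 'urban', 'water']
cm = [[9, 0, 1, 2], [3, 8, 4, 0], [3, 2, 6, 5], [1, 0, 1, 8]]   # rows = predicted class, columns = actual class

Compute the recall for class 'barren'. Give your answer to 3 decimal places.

0.800

recall = TP/(TP+FN).
barren: TP=8, FN=0+2+0=2 → 8/10 = 0.8000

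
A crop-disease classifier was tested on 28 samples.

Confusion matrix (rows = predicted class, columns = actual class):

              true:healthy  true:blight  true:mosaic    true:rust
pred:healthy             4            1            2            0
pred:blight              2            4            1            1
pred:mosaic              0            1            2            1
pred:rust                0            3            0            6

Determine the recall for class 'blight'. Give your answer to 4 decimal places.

0.4444

Treat 'blight' as positive and all other classes as negative.
recall = TP/(TP+FN).
blight: TP=4, FN=1+1+3=5 → 4/9 = 0.44444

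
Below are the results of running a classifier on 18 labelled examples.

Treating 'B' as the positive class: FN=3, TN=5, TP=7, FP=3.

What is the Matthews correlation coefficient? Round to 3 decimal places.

0.325

MCC = (TP·TN − FP·FN) / √((TP+FP)(TP+FN)(TN+FP)(TN+FN))
Numerator = 7·5 − 3·3 = 26
Denominator = √(10·10·8·8) = √6400 = 80.0000
MCC = 26 / 80.0000 = 0.325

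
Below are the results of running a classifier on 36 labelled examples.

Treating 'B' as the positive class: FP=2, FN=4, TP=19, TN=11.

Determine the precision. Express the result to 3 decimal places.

Precision = TP/(TP+FP) = 19/(19+2) = 19/21 = 0.905

0.905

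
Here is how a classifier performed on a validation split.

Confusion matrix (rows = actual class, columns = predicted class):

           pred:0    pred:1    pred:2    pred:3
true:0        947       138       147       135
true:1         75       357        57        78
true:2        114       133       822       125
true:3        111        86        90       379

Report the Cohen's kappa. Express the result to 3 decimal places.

0.533

Observed agreement pₒ = trace/N = 2505/3794 = 0.6603
Expected agreement pₑ = Σ (rowᵢ·colᵢ)/N² = (1367·1247 + 567·714 + 1194·1116 + 666·717)/3794² = 0.2723
κ = (pₒ − pₑ)/(1 − pₑ) = (0.6603 − 0.2723)/(1 − 0.2723) = 0.533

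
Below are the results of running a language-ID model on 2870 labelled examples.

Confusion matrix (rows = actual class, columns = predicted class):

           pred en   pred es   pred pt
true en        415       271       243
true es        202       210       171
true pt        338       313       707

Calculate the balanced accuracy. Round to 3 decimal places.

0.443

Balanced accuracy = mean of per-class recall.
  en: recall = 415/929 = 0.4467
  es: recall = 210/583 = 0.3602
  pt: recall = 707/1358 = 0.5206
Mean = (0.4467 + 0.3602 + 0.5206) / 3 = 0.443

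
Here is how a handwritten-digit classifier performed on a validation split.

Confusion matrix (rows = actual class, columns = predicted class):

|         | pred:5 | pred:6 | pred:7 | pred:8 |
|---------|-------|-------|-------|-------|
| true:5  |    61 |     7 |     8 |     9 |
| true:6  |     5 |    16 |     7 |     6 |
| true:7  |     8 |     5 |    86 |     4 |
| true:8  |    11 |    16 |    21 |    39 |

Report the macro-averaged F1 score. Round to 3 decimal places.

Per-class F1 score (2·TP/(2·TP+FP+FN)):
  5: TP=61, FP=5+8+11=24, FN=7+8+9=24 → 122/170 = 0.7176
  6: TP=16, FP=7+5+16=28, FN=5+7+6=18 → 32/78 = 0.4103
  7: TP=86, FP=8+7+21=36, FN=8+5+4=17 → 172/225 = 0.7644
  8: TP=39, FP=9+6+4=19, FN=11+16+21=48 → 78/145 = 0.5379
Macro-F1 score = mean = (0.7176 + 0.4103 + 0.7644 + 0.5379) / 4 = 0.608

0.608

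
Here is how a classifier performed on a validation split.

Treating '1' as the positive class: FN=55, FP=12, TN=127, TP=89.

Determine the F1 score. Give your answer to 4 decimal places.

Precision = TP/(TP+FP) = 89/101 = 0.8812
Recall = TP/(TP+FN) = 89/144 = 0.6181
F1 = 2·TP/(2·TP+FP+FN) = 178/245 = 0.7265

0.7265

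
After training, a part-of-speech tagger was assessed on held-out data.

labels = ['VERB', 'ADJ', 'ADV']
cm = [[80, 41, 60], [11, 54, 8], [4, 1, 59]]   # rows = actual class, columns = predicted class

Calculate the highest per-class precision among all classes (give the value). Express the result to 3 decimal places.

Per-class precision (TP/(TP+FP)):
  VERB: TP=80, FP=11+4=15 → 80/95 = 0.8421
  ADJ: TP=54, FP=41+1=42 → 54/96 = 0.5625
  ADV: TP=59, FP=60+8=68 → 59/127 = 0.4646
Highest is class 'VERB' with precision = 0.842.

0.842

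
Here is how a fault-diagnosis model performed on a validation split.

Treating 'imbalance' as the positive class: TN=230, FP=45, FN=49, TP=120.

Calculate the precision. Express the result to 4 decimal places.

0.7273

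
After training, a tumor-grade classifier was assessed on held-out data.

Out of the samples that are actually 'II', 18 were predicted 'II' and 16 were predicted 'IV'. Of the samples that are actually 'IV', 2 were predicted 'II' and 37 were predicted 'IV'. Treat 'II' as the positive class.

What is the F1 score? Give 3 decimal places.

0.667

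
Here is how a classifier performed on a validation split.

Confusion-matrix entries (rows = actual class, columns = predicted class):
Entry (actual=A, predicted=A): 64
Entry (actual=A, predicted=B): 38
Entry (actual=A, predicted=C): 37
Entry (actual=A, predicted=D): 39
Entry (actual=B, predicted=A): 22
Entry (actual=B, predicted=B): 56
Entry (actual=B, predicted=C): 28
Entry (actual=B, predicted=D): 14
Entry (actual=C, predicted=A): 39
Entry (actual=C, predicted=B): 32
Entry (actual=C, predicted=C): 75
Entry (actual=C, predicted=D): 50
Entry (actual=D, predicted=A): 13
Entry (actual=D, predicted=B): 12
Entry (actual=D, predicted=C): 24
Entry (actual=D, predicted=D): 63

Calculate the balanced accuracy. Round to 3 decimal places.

0.443

Balanced accuracy = mean of per-class recall.
  A: recall = 64/178 = 0.3596
  B: recall = 56/120 = 0.4667
  C: recall = 75/196 = 0.3827
  D: recall = 63/112 = 0.5625
Mean = (0.3596 + 0.4667 + 0.3827 + 0.5625) / 4 = 0.443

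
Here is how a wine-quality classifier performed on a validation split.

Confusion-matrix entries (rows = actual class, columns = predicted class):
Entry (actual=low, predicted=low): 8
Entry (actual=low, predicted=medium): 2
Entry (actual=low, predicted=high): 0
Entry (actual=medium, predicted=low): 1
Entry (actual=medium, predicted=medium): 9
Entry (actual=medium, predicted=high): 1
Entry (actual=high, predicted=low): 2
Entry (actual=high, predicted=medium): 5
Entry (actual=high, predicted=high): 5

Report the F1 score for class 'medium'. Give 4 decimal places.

0.6667

F1 score = 2·TP/(2·TP+FP+FN).
medium: TP=9, FP=2+5=7, FN=1+1=2 → 18/27 = 0.66667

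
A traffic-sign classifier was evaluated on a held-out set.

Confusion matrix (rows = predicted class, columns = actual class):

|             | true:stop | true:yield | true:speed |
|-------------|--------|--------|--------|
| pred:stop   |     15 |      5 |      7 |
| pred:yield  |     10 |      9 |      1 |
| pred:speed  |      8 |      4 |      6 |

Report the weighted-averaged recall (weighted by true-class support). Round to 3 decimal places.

0.462

Per-class recall (TP/(TP+FN)):
  stop: TP=15, FN=10+8=18 → 15/33 = 0.4545
  yield: TP=9, FN=5+4=9 → 9/18 = 0.5000
  speed: TP=6, FN=7+1=8 → 6/14 = 0.4286
Weighted-recall = Σ (supportᵢ/N)·recallᵢ with N=65: (33/65)·0.4545 + (18/65)·0.5000 + (14/65)·0.4286 = 0.462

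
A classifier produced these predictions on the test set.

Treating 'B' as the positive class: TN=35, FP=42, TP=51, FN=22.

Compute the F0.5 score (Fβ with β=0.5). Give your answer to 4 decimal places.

0.5730

Fβ = (1+β²)·TP / ((1+β²)·TP + β²·FN + FP), with β²=1/4
= 1.25·51 / (1.25·51 + 0.25·22 + 42) = 0.5730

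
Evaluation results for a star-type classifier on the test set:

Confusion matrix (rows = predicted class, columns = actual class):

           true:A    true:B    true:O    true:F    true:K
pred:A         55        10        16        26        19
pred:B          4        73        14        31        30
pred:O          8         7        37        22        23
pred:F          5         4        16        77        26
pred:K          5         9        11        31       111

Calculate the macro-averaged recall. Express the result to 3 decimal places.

Per-class recall (TP/(TP+FN)):
  A: TP=55, FN=4+8+5+5=22 → 55/77 = 0.7143
  B: TP=73, FN=10+7+4+9=30 → 73/103 = 0.7087
  O: TP=37, FN=16+14+16+11=57 → 37/94 = 0.3936
  F: TP=77, FN=26+31+22+31=110 → 77/187 = 0.4118
  K: TP=111, FN=19+30+23+26=98 → 111/209 = 0.5311
Macro-recall = mean = (0.7143 + 0.7087 + 0.3936 + 0.4118 + 0.5311) / 5 = 0.552

0.552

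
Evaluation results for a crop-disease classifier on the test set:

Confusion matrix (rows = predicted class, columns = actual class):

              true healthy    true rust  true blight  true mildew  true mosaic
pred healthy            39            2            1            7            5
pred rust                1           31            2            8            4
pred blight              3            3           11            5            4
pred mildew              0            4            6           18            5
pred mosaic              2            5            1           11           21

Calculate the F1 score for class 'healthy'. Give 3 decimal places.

0.788

F1 score = 2·TP/(2·TP+FP+FN).
healthy: TP=39, FP=2+1+7+5=15, FN=1+3+0+2=6 → 78/99 = 0.7879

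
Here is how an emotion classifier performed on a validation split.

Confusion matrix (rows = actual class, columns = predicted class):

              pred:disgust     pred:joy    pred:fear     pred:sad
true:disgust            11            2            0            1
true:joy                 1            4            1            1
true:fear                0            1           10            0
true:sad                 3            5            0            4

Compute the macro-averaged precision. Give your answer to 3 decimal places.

Per-class precision (TP/(TP+FP)):
  disgust: TP=11, FP=1+0+3=4 → 11/15 = 0.7333
  joy: TP=4, FP=2+1+5=8 → 4/12 = 0.3333
  fear: TP=10, FP=0+1+0=1 → 10/11 = 0.9091
  sad: TP=4, FP=1+1+0=2 → 4/6 = 0.6667
Macro-precision = mean = (0.7333 + 0.3333 + 0.9091 + 0.6667) / 4 = 0.661

0.661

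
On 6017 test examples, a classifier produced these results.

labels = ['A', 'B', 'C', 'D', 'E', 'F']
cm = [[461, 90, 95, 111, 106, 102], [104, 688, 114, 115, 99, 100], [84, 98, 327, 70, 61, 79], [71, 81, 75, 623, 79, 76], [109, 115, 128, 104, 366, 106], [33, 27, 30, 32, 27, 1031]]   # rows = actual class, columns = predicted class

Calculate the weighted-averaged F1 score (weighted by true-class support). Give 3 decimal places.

0.574

Per-class F1 score (2·TP/(2·TP+FP+FN)):
  A: TP=461, FP=104+84+71+109+33=401, FN=90+95+111+106+102=504 → 922/1827 = 0.5047
  B: TP=688, FP=90+98+81+115+27=411, FN=104+114+115+99+100=532 → 1376/2319 = 0.5934
  C: TP=327, FP=95+114+75+128+30=442, FN=84+98+70+61+79=392 → 654/1488 = 0.4395
  D: TP=623, FP=111+115+70+104+32=432, FN=71+81+75+79+76=382 → 1246/2060 = 0.6049
  E: TP=366, FP=106+99+61+79+27=372, FN=109+115+128+104+106=562 → 732/1666 = 0.4394
  F: TP=1031, FP=102+100+79+76+106=463, FN=33+27+30+32+27=149 → 2062/2674 = 0.7711
Weighted-F1 score = Σ (supportᵢ/N)·F1 scoreᵢ with N=6017: (965/6017)·0.5047 + (1220/6017)·0.5934 + (719/6017)·0.4395 + (1005/6017)·0.6049 + (928/6017)·0.4394 + (1180/6017)·0.7711 = 0.574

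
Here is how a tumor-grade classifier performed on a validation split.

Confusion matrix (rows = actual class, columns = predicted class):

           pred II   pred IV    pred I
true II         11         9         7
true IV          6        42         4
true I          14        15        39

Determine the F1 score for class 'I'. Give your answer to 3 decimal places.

One-vs-rest for 'I': TP = diagonal; FP = other classes predicted 'I'; FN = 'I' predicted as other.
F1 score = 2·TP/(2·TP+FP+FN).
I: TP=39, FP=7+4=11, FN=14+15=29 → 78/118 = 0.6610

0.661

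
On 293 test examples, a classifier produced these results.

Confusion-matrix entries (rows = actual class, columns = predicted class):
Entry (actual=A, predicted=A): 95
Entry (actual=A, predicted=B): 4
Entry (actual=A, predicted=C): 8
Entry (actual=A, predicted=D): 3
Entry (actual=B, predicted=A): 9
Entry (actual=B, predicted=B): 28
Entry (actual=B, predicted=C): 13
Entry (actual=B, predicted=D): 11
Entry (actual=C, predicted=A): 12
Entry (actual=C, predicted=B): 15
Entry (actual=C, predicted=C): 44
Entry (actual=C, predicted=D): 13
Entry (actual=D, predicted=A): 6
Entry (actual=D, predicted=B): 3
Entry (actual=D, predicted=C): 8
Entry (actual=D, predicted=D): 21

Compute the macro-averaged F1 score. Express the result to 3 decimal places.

Per-class F1 score (2·TP/(2·TP+FP+FN)):
  A: TP=95, FP=9+12+6=27, FN=4+8+3=15 → 190/232 = 0.8190
  B: TP=28, FP=4+15+3=22, FN=9+13+11=33 → 56/111 = 0.5045
  C: TP=44, FP=8+13+8=29, FN=12+15+13=40 → 88/157 = 0.5605
  D: TP=21, FP=3+11+13=27, FN=6+3+8=17 → 42/86 = 0.4884
Macro-F1 score = mean = (0.8190 + 0.5045 + 0.5605 + 0.4884) / 4 = 0.593

0.593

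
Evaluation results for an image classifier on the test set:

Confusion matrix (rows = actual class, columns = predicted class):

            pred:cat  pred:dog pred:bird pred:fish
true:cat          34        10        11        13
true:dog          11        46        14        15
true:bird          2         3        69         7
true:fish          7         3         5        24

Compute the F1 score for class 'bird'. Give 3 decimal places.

Treat 'bird' as positive and all other classes as negative.
F1 score = 2·TP/(2·TP+FP+FN).
bird: TP=69, FP=11+14+5=30, FN=2+3+7=12 → 138/180 = 0.7667

0.767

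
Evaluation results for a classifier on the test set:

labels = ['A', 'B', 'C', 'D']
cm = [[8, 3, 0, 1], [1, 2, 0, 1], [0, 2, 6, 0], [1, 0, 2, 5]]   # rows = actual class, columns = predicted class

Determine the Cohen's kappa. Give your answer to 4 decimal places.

Observed agreement pₒ = trace/N = 21/32 = 0.65625
Expected agreement pₑ = Σ (rowᵢ·colᵢ)/N² = (12·10 + 4·7 + 8·8 + 8·7)/32² = 0.26172
κ = (pₒ − pₑ)/(1 − pₑ) = (0.65625 − 0.26172)/(1 − 0.26172) = 0.5344

0.5344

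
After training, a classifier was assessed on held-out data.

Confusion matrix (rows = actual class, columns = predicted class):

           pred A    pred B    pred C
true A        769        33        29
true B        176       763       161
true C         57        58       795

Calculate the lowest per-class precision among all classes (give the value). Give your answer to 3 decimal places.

Per-class precision (TP/(TP+FP)):
  A: TP=769, FP=176+57=233 → 769/1002 = 0.7675
  B: TP=763, FP=33+58=91 → 763/854 = 0.8934
  C: TP=795, FP=29+161=190 → 795/985 = 0.8071
Lowest is class 'A' with precision = 0.767.

0.767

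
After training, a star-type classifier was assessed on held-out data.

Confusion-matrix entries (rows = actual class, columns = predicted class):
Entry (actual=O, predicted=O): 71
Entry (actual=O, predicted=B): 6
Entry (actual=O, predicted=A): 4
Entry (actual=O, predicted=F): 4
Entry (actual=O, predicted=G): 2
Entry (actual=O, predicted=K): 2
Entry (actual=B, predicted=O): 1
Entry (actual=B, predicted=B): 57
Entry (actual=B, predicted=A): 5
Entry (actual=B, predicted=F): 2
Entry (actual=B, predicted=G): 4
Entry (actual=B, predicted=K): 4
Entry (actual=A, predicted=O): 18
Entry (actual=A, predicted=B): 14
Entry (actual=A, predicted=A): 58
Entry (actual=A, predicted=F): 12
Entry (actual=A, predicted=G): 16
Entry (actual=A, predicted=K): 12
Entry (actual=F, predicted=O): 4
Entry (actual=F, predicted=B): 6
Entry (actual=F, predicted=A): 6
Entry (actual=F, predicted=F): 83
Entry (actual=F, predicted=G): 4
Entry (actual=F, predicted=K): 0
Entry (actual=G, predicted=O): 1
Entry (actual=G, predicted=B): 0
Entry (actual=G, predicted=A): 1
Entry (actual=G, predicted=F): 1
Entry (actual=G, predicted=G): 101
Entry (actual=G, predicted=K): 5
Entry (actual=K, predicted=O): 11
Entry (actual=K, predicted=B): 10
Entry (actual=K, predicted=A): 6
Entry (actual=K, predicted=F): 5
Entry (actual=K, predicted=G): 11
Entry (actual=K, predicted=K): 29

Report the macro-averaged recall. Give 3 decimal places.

Per-class recall (TP/(TP+FN)):
  O: TP=71, FN=6+4+4+2+2=18 → 71/89 = 0.7978
  B: TP=57, FN=1+5+2+4+4=16 → 57/73 = 0.7808
  A: TP=58, FN=18+14+12+16+12=72 → 58/130 = 0.4462
  F: TP=83, FN=4+6+6+4+0=20 → 83/103 = 0.8058
  G: TP=101, FN=1+0+1+1+5=8 → 101/109 = 0.9266
  K: TP=29, FN=11+10+6+5+11=43 → 29/72 = 0.4028
Macro-recall = mean = (0.7978 + 0.7808 + 0.4462 + 0.8058 + 0.9266 + 0.4028) / 6 = 0.693

0.693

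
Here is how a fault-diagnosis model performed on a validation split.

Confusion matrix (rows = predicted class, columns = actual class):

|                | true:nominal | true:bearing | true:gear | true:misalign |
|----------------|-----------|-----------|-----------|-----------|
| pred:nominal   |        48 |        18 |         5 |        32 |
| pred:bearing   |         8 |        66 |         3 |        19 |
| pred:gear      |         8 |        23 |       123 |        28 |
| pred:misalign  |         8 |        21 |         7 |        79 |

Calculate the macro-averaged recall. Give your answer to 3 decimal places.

Per-class recall (TP/(TP+FN)):
  nominal: TP=48, FN=8+8+8=24 → 48/72 = 0.6667
  bearing: TP=66, FN=18+23+21=62 → 66/128 = 0.5156
  gear: TP=123, FN=5+3+7=15 → 123/138 = 0.8913
  misalign: TP=79, FN=32+19+28=79 → 79/158 = 0.5000
Macro-recall = mean = (0.6667 + 0.5156 + 0.8913 + 0.5000) / 4 = 0.643

0.643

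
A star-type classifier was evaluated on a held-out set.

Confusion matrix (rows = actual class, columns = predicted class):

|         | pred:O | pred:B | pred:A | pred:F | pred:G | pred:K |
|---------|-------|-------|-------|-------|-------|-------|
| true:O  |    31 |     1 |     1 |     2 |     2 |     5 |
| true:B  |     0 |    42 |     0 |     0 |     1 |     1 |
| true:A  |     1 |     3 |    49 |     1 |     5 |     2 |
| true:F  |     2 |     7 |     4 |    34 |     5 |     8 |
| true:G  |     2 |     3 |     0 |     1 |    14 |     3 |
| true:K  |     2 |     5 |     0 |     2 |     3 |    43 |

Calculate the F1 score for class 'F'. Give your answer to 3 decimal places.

Take TP from the diagonal, FP from the rest of the 'F' prediction marginal, FN from the rest of the 'F' actual marginal.
F1 score = 2·TP/(2·TP+FP+FN).
F: TP=34, FP=2+0+1+1+2=6, FN=2+7+4+5+8=26 → 68/100 = 0.6800

0.680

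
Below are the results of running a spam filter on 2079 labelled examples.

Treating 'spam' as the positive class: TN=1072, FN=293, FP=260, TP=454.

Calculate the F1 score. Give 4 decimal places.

0.6215

Precision = TP/(TP+FP) = 454/714 = 0.6359
Recall = TP/(TP+FN) = 454/747 = 0.6078
F1 = 2·TP/(2·TP+FP+FN) = 908/1461 = 0.6215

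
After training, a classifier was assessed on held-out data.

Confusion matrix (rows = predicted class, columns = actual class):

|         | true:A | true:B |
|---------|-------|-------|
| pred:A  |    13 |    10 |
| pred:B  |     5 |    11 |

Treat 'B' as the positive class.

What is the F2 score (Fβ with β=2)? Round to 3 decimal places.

Fβ = (1+β²)·TP / ((1+β²)·TP + β²·FN + FP), with β²=4
= 5·11 / (5·11 + 4·10 + 5) = 0.550

0.550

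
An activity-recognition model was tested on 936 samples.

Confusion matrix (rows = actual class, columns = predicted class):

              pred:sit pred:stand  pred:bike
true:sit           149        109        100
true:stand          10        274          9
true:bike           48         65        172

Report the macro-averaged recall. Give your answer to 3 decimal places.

0.652

Per-class recall (TP/(TP+FN)):
  sit: TP=149, FN=109+100=209 → 149/358 = 0.4162
  stand: TP=274, FN=10+9=19 → 274/293 = 0.9352
  bike: TP=172, FN=48+65=113 → 172/285 = 0.6035
Macro-recall = mean = (0.4162 + 0.9352 + 0.6035) / 3 = 0.652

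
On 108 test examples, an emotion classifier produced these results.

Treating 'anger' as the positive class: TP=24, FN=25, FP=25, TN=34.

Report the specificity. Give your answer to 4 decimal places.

Specificity = TN/(TN+FP) = 34/(34+25) = 0.5763

0.5763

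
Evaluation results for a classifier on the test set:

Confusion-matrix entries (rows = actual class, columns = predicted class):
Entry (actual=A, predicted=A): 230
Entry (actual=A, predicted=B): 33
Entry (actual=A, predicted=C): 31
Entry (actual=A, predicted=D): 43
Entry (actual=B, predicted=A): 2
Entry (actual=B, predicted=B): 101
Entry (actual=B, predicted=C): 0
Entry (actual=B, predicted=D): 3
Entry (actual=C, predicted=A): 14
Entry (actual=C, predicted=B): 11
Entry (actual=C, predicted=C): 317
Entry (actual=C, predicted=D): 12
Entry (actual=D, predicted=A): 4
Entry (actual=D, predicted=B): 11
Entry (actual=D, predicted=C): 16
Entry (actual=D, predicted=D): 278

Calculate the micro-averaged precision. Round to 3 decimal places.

0.837

Micro-averaging pools counts across classes: ΣTP=926, ΣFP=180, ΣFN=180.
Micro-precision = TP/(TP+FP) on pooled counts = 0.837 (equals overall accuracy in single-label multiclass).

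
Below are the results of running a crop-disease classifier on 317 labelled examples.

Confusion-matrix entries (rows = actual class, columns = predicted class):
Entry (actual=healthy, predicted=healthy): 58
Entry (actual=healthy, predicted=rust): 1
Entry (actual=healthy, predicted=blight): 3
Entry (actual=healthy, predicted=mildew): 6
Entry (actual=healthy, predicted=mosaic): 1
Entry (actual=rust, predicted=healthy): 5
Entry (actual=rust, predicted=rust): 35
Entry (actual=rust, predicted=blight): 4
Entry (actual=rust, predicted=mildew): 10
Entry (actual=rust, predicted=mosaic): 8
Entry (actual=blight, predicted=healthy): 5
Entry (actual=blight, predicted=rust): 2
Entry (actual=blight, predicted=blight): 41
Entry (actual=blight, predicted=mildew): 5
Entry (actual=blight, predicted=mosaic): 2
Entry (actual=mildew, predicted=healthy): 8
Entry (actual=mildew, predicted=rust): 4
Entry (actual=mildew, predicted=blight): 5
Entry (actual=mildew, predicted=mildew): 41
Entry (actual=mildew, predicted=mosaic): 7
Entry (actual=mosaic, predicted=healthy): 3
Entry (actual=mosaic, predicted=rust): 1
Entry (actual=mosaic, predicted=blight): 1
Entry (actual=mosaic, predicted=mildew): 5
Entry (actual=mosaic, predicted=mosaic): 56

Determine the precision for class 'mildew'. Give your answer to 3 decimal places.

0.612

One-vs-rest for 'mildew': TP = diagonal; FP = other classes predicted 'mildew'; FN = 'mildew' predicted as other.
precision = TP/(TP+FP).
mildew: TP=41, FP=6+10+5+5=26 → 41/67 = 0.6119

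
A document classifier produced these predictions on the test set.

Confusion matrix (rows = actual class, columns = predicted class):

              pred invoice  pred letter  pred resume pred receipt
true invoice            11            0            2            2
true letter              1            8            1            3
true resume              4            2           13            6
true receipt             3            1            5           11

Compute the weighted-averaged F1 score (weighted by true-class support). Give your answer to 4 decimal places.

Per-class F1 score (2·TP/(2·TP+FP+FN)):
  invoice: TP=11, FP=1+4+3=8, FN=0+2+2=4 → 22/34 = 0.64706
  letter: TP=8, FP=0+2+1=3, FN=1+1+3=5 → 16/24 = 0.66667
  resume: TP=13, FP=2+1+5=8, FN=4+2+6=12 → 26/46 = 0.56522
  receipt: TP=11, FP=2+3+6=11, FN=3+1+5=9 → 22/42 = 0.52381
Weighted-F1 score = Σ (supportᵢ/N)·F1 scoreᵢ with N=73: (15/73)·0.64706 + (13/73)·0.66667 + (25/73)·0.56522 + (20/73)·0.52381 = 0.5888

0.5888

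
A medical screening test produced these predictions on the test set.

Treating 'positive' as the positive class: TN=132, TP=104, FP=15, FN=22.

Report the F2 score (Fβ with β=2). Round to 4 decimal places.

0.8347

Fβ = (1+β²)·TP / ((1+β²)·TP + β²·FN + FP), with β²=4
= 5·104 / (5·104 + 4·22 + 15) = 0.8347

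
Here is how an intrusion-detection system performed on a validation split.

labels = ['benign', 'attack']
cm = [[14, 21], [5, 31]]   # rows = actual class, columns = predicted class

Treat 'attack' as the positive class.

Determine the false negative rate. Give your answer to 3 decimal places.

0.139

FNR = FN/(FN+TP) = 5/(5+31) = 0.139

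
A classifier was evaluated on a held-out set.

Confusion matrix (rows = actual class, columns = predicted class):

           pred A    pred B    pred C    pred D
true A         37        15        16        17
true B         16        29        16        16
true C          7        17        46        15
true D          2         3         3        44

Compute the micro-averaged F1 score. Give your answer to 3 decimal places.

0.522

Micro-averaging pools counts across classes: ΣTP=156, ΣFP=143, ΣFN=143.
Micro-F1 score = 2·TP/(2·TP+FP+FN) on pooled counts = 0.522 (equals overall accuracy in single-label multiclass).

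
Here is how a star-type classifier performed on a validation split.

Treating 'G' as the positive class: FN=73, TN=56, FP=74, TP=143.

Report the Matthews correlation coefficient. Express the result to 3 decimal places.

0.093

MCC = (TP·TN − FP·FN) / √((TP+FP)(TP+FN)(TN+FP)(TN+FN))
Numerator = 143·56 − 74·73 = 2606
Denominator = √(217·216·130·129) = √786043440 = 28036.4663
MCC = 2606 / 28036.4663 = 0.093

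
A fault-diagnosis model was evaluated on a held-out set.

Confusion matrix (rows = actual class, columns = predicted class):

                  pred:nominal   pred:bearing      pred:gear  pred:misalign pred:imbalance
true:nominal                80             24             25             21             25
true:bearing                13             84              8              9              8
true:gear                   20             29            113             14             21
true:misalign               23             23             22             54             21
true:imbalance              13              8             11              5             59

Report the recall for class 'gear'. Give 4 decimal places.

0.5736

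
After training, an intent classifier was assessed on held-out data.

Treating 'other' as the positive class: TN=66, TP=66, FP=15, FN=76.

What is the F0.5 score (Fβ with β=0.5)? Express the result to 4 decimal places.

Fβ = (1+β²)·TP / ((1+β²)·TP + β²·FN + FP), with β²=1/4
= 1.25·66 / (1.25·66 + 0.25·76 + 15) = 0.7082

0.7082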